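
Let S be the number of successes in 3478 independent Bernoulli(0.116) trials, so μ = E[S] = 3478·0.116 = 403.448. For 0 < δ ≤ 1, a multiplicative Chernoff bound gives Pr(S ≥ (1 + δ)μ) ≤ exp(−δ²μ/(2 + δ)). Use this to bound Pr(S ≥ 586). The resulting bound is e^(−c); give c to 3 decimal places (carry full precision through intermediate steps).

Write 586 = (1 + δ)μ, so δ = 586/403.448 − 1 = 0.4524796…
Then the exponent is δ²μ/(2 + δ) = (586 − μ)² / (μ·(2 + δ)) = 33.680631.

33.681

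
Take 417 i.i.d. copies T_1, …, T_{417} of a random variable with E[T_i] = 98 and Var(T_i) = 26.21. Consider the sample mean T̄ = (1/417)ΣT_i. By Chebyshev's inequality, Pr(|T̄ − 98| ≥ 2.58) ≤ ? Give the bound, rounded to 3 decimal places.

Var(T̄) = Var(T_i)/n = 26.21/417 = 0.062854.
Chebyshev: Pr(|T̄ − 98| ≥ 2.58) ≤ Var(T̄)/(2.58)² = 26.21/(417·2.58²) = 0.0094.

0.009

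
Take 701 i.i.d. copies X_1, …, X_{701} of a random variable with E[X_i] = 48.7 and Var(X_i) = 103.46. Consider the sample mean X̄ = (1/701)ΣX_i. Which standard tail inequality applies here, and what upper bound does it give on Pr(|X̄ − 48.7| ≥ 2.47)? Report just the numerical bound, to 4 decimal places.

0.0242

With mean and variance of each term known, Chebyshev's inequality bounds the deviation of the sum (or sample mean).
Var(X̄) = Var(X_i)/n = 103.46/701 = 0.14759.
Chebyshev: Pr(|X̄ − 48.7| ≥ 2.47) ≤ Var(X̄)/(2.47)² = 103.46/(701·2.47²) = 0.0242.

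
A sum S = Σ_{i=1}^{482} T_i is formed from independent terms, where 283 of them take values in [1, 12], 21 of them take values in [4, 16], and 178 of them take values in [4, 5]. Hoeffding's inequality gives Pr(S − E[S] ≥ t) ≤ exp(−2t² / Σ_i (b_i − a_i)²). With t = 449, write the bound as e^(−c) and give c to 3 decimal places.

10.768

Σ(b_i − a_i)² = 283·11² + 21·12² + 178·1² = 37445.
c = 2t² / 37445 = 2·449² / 37445 = 10.7678.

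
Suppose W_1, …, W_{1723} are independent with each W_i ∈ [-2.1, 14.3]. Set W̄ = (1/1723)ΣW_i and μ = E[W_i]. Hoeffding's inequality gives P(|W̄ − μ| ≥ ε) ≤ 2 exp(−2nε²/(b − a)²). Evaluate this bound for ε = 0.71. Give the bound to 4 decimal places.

Exponent: 2nε²/(b − a)² = 2·1723·0.71² / 16.4² = 6.45869.
Bound = 2·exp(−6.45869) = 0.00313.

0.0031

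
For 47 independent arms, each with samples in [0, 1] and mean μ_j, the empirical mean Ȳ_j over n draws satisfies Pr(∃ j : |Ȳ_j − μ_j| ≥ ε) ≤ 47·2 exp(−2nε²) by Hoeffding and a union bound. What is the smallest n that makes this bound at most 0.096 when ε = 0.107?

Need 2·47·exp(−2nε²) ≤ 0.096, i.e. exp(−2nε²) ≤ 0.096/94.
So 2nε² ≥ ln(94/0.096) = 6.886702.
Hence n ≥ 6.886702/(2·0.107²) = 300.756.
The smallest integer n is 301.

301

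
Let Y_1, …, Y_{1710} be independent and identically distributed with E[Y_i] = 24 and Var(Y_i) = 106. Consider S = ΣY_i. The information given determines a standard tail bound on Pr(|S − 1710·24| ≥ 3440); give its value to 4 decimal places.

0.0153

With mean and variance of each term known, Chebyshev's inequality bounds the deviation of the sum (or sample mean).
Var(S) = n·Var(Y_i) = 1710·106 = 181260.
Chebyshev: Pr(|S − 1710·24| ≥ 3440) ≤ Var(S)/3440² = 181260/11833600 = 0.0153.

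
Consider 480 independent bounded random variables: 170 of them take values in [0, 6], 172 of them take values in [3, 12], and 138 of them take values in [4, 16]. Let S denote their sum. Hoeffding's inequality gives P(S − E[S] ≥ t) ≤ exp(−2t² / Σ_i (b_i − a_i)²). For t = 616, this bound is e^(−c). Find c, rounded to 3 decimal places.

19.009

Σ(b_i − a_i)² = 170·6² + 172·9² + 138·12² = 39924.
c = 2t² / 39924 = 2·616² / 39924 = 19.0089.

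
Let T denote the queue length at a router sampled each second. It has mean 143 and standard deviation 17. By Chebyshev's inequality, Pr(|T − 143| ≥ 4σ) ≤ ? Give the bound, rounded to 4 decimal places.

0.0625

Chebyshev: Pr(|T − μ| ≥ t) ≤ Var(T)/t².
Var(T) = σ² = 17² = 289.
t = 4·17 = 68.
Bound = 289 / 4624 = 0.0625.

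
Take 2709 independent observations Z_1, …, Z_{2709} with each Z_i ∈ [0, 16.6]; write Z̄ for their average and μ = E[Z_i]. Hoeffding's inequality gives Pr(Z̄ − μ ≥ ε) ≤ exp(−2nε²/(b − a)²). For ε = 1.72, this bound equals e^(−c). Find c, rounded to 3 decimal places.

c = 2nε²/(b − a)² = 2·2709·1.72² / 16.6² = 58.1674.

58.167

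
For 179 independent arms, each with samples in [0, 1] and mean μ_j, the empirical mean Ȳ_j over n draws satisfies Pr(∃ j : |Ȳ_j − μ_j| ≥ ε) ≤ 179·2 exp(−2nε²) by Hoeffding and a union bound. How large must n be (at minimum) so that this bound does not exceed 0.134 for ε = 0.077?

666

Need 2·179·exp(−2nε²) ≤ 0.134, i.e. exp(−2nε²) ≤ 0.134/358.
So 2nε² ≥ ln(358/0.134) = 7.890448.
Hence n ≥ 7.890448/(2·0.077²) = 665.411.
The smallest integer n is 666.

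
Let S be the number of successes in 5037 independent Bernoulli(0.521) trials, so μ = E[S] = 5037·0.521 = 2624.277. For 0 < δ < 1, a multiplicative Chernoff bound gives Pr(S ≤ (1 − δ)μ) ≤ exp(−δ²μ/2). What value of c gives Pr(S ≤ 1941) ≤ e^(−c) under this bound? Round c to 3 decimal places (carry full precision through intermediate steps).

Write 1941 = (1 − δ)μ, so δ = 1 − 1941/2624.277 = 0.2603677…
Then the exponent is δ²μ/2 = (μ − 1941)²/(2μ) = 88.951635.

88.952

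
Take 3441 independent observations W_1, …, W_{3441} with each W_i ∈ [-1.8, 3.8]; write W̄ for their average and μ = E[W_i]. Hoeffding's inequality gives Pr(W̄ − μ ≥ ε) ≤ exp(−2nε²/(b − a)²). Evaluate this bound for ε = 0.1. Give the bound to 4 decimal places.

Exponent: 2nε²/(b − a)² = 2·3441·0.1² / 5.6² = 2.19452.
Bound = exp(−2.19452) = 0.11141.

0.1114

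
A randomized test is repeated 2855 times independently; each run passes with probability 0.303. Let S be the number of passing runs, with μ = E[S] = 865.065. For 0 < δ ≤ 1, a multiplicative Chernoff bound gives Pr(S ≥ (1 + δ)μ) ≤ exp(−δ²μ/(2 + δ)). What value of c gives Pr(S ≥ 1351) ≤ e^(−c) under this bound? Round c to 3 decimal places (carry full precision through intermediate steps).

106.555

Write 1351 = (1 + δ)μ, so δ = 1351/865.065 − 1 = 0.5617324…
Then the exponent is δ²μ/(2 + δ) = (1351 − μ)² / (μ·(2 + δ)) = 106.555008.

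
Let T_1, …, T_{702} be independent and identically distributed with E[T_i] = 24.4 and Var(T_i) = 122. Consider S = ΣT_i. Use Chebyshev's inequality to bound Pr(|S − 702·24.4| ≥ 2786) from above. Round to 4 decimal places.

0.0110

Var(S) = n·Var(T_i) = 702·122 = 85644.
Chebyshev: Pr(|S − 702·24.4| ≥ 2786) ≤ Var(S)/2786² = 85644/7761796 = 0.0110.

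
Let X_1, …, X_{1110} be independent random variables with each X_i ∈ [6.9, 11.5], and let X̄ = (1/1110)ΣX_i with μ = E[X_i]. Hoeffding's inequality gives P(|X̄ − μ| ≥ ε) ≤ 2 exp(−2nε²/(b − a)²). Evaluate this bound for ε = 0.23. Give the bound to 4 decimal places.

Exponent: 2nε²/(b − a)² = 2·1110·0.23² / 4.6² = 5.55000.
Bound = 2·exp(−5.55000) = 0.00777.

0.0078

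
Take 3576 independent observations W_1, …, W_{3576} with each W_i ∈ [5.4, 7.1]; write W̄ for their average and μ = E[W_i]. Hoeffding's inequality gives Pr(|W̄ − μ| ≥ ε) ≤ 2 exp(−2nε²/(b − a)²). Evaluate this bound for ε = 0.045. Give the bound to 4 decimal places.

0.0133

Exponent: 2nε²/(b − a)² = 2·3576·0.045² / 1.7² = 5.01135.
Bound = 2·exp(−5.01135) = 0.01332.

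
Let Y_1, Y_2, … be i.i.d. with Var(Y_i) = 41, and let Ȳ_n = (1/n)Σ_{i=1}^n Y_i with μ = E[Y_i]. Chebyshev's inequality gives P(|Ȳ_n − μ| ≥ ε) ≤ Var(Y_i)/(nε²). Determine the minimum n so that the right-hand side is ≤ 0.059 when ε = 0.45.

3432

Require 41/(n·0.45²) ≤ 0.059, i.e. n ≥ 41/(0.059·0.45²) = 3431.680.
The smallest integer n is 3432.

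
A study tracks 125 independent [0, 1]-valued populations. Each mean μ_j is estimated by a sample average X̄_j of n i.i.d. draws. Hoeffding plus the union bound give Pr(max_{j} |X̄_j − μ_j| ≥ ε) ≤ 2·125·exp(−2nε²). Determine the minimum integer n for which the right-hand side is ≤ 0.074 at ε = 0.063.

Need 2·125·exp(−2nε²) ≤ 0.074, i.e. exp(−2nε²) ≤ 0.074/250.
So 2nε² ≥ ln(250/0.074) = 8.125151.
Hence n ≥ 8.125151/(2·0.063²) = 1023.577.
The smallest integer n is 1024.

1024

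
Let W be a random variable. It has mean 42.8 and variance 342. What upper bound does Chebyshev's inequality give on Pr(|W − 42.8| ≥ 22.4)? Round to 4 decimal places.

0.6816

Chebyshev: Pr(|W − μ| ≥ t) ≤ Var(W)/t².
Bound = 342 / 501.76 = 0.6816.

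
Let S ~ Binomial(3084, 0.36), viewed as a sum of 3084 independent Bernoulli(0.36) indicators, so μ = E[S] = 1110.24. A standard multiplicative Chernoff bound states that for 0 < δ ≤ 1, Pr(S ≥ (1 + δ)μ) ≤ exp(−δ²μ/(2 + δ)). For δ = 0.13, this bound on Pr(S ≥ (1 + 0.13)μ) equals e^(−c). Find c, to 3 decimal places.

8.809

c = δ²μ/(2 + δ) = 0.13²·1110.24/(2 + 0.13) = 8.8089.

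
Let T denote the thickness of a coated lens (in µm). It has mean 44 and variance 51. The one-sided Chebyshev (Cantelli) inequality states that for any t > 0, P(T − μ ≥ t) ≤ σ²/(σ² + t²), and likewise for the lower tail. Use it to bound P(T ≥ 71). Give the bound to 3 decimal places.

0.065

Here σ² = 51 and t = 27, so σ² + t² = 780.
Cantelli's bound: 51/780 = 0.0654.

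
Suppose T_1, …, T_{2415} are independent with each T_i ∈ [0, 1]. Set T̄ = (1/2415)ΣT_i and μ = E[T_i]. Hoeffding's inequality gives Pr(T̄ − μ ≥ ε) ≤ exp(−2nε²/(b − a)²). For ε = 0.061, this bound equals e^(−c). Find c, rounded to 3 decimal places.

c = 2nε²/(b − a)² = 2·2415·0.061² / 1² = 17.9724.

17.972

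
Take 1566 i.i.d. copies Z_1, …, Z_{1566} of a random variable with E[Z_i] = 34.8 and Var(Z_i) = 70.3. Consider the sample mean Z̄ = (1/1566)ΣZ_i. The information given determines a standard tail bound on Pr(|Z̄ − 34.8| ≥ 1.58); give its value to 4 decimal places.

0.0180

With mean and variance of each term known, Chebyshev's inequality bounds the deviation of the sum (or sample mean).
Var(Z̄) = Var(Z_i)/n = 70.3/1566 = 0.044891.
Chebyshev: Pr(|Z̄ − 34.8| ≥ 1.58) ≤ Var(Z̄)/(1.58)² = 70.3/(1566·1.58²) = 0.0180.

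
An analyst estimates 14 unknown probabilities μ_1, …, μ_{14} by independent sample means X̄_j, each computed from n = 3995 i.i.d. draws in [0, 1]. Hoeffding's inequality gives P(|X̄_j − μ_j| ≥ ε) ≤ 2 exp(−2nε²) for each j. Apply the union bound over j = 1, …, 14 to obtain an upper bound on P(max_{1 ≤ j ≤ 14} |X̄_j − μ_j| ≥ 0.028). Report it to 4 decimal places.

Per-experiment Hoeffding bound: 2·exp(−2·3995·0.028²) = 2·exp(−6.26416) = 0.0038066.
Union bound over 14 events: 14·0.0038066 = 0.05329.

0.0533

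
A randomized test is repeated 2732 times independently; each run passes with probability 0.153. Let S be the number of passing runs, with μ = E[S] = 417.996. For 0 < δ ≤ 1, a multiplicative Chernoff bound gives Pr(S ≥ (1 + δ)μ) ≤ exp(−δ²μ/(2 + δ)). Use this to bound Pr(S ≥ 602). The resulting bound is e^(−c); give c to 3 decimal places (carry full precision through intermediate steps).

Write 602 = (1 + δ)μ, so δ = 602/417.996 − 1 = 0.4402052…
Then the exponent is δ²μ/(2 + δ) = (602 − μ)² / (μ·(2 + δ)) = 33.193730.

33.194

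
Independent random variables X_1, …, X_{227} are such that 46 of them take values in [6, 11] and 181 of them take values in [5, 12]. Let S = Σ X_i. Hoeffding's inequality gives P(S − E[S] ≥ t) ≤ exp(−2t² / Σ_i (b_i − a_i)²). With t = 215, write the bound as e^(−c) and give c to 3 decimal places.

9.227

Σ(b_i − a_i)² = 46·5² + 181·7² = 10019.
c = 2t² / 10019 = 2·215² / 10019 = 9.2275.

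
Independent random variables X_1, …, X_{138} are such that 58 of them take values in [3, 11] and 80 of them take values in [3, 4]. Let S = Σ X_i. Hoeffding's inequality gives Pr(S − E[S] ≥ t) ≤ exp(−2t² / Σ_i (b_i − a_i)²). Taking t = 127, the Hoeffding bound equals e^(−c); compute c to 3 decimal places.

Σ(b_i − a_i)² = 58·8² + 80·1² = 3792.
c = 2t² / 3792 = 2·127² / 3792 = 8.5069.

8.507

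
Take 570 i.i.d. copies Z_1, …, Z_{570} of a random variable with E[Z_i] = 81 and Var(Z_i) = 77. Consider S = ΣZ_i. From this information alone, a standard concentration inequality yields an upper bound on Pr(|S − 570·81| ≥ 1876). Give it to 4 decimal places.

0.0125

With mean and variance of each term known, Chebyshev's inequality bounds the deviation of the sum (or sample mean).
Var(S) = n·Var(Z_i) = 570·77 = 43890.
Chebyshev: Pr(|S − 570·81| ≥ 1876) ≤ Var(S)/1876² = 43890/3519376 = 0.0125.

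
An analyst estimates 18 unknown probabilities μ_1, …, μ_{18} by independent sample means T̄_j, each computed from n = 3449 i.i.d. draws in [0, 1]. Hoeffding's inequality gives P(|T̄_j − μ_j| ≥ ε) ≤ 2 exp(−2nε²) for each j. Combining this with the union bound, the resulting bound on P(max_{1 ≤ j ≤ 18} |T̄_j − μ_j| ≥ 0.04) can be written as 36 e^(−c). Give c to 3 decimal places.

11.037

Union bound over the 18 events: P(max_{1 ≤ j ≤ 18} |T̄_j − μ_j| ≥ 0.04) ≤ 18·2·exp(−2nε²) = 36 exp(−2·3449·0.04²).
So c = 2·3449·0.04² = 11.0368.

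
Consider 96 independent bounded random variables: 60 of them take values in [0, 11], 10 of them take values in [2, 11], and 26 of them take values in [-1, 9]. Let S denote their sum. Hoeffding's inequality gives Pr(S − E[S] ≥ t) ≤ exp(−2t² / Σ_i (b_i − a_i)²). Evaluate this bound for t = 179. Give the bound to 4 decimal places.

0.0025

Σ(b_i − a_i)² = 60·11² + 10·9² + 26·10² = 10670.
Exponent = 2·179² / 10670 = 6.00581.
Bound = exp(−6.00581) = 0.00246.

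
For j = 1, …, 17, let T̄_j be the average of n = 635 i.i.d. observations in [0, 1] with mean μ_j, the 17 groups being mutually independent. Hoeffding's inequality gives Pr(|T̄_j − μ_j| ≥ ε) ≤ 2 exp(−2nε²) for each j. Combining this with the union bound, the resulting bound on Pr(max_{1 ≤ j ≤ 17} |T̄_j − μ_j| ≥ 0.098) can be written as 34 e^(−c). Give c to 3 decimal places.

12.197

Union bound over the 17 events: Pr(max_{1 ≤ j ≤ 17} |T̄_j − μ_j| ≥ 0.098) ≤ 17·2·exp(−2nε²) = 34 exp(−2·635·0.098²).
So c = 2·635·0.098² = 12.1971.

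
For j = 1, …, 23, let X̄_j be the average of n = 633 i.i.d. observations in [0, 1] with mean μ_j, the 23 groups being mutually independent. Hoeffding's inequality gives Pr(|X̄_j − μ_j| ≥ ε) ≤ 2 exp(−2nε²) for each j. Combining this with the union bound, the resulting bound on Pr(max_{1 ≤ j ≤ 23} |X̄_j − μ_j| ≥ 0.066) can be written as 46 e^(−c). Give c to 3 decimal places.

5.515

Union bound over the 23 events: Pr(max_{1 ≤ j ≤ 23} |X̄_j − μ_j| ≥ 0.066) ≤ 23·2·exp(−2nε²) = 46 exp(−2·633·0.066²).
So c = 2·633·0.066² = 5.5147.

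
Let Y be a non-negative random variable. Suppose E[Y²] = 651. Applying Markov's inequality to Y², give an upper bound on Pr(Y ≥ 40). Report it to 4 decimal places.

Since Y ≥ 0, the event {Y ≥ 40} is the same as {Y² ≥ 1600}.
Markov's inequality applied to Y² gives Pr(Y² ≥ 1600) ≤ E[Y²]/1600 = 651/1600 = 0.4069.

0.4069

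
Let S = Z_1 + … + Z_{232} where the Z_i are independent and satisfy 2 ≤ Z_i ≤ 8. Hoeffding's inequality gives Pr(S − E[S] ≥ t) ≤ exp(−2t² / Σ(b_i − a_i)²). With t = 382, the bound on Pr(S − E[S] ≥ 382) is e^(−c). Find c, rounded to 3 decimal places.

34.943

Σ(b_i − a_i)² = 232·(6)² = 8352.
c = 2t²/8352 = 2·382²/8352 = 34.9435.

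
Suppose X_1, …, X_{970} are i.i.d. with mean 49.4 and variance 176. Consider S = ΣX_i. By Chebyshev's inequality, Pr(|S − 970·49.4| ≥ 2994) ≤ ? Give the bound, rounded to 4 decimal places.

Var(S) = n·Var(X_i) = 970·176 = 170720.
Chebyshev: Pr(|S − 970·49.4| ≥ 2994) ≤ Var(S)/2994² = 170720/8964036 = 0.0190.

0.0190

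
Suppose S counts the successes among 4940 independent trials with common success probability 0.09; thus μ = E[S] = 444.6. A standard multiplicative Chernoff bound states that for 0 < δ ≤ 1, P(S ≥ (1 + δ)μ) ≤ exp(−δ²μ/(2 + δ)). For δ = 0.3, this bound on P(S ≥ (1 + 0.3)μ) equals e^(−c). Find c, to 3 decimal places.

c = δ²μ/(2 + δ) = 0.3²·444.6/(2 + 0.3) = 17.3974.

17.397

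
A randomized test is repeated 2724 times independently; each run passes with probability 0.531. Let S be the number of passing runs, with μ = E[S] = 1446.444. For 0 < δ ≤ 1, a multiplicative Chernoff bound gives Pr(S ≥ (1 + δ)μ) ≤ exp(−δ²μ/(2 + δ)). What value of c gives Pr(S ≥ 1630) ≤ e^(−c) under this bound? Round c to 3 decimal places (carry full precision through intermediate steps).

Write 1630 = (1 + δ)μ, so δ = 1630/1446.444 − 1 = 0.1269016…
Then the exponent is δ²μ/(2 + δ) = (1630 − μ)² / (μ·(2 + δ)) = 10.951867.

10.952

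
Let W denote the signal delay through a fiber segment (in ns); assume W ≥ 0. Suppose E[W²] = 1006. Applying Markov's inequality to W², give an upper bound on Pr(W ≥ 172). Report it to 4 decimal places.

0.0340

Since W ≥ 0, the event {W ≥ 172} is the same as {W² ≥ 29584}.
Markov's inequality applied to W² gives Pr(W² ≥ 29584) ≤ E[W²]/29584 = 1006/29584 = 0.0340.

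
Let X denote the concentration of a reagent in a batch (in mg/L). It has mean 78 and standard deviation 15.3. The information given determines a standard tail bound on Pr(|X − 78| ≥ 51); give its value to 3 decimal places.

0.090

Mean and variance are known, so Chebyshev's inequality applies.
Chebyshev: Pr(|X − μ| ≥ t) ≤ Var(X)/t².
Var(X) = σ² = 15.3² = 234.09.
Bound = 234.09 / 2601 = 0.0900.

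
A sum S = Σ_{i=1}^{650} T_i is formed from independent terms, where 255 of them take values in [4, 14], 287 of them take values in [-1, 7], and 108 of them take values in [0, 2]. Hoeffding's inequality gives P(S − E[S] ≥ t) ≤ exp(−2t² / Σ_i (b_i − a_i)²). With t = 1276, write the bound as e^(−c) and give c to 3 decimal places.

Σ(b_i − a_i)² = 255·10² + 287·8² + 108·2² = 44300.
c = 2t² / 44300 = 2·1276² / 44300 = 73.5068.

73.507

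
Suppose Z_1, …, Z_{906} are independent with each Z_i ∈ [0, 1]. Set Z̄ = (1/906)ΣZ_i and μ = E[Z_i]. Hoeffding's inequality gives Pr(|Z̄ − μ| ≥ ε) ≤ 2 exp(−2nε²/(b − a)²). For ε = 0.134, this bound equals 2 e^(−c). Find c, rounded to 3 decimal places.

c = 2nε²/(b − a)² = 2·906·0.134² / 1² = 32.5363.

32.536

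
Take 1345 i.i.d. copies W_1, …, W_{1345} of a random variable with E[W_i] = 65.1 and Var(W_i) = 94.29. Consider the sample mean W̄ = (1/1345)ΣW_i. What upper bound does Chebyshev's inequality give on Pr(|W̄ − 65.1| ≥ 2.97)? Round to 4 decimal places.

Var(W̄) = Var(W_i)/n = 94.29/1345 = 0.070104.
Chebyshev: Pr(|W̄ − 65.1| ≥ 2.97) ≤ Var(W̄)/(2.97)² = 94.29/(1345·2.97²) = 0.0079.

0.0079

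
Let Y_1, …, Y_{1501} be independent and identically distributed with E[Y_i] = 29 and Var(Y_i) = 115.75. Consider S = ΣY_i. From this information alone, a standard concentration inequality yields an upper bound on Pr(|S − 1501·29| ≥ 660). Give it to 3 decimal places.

0.399

With mean and variance of each term known, Chebyshev's inequality bounds the deviation of the sum (or sample mean).
Var(S) = n·Var(Y_i) = 1501·115.75 = 173740.75.
Chebyshev: Pr(|S − 1501·29| ≥ 660) ≤ Var(S)/660² = 173740.75/435600 = 0.3989.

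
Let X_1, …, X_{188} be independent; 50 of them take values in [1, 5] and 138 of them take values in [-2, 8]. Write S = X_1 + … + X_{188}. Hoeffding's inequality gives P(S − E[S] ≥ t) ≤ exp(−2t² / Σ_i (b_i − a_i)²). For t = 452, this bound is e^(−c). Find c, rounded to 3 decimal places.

Σ(b_i − a_i)² = 50·4² + 138·10² = 14600.
c = 2t² / 14600 = 2·452² / 14600 = 27.9868.

27.987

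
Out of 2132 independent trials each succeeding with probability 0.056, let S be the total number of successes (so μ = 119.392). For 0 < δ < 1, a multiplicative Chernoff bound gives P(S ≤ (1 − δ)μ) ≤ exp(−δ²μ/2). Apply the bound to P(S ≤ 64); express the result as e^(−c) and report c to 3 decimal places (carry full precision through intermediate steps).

12.850

Write 64 = (1 − δ)μ, so δ = 1 − 64/119.392 = 0.4639507…
Then the exponent is δ²μ/2 = (μ − 64)²/(2μ) = 12.849578.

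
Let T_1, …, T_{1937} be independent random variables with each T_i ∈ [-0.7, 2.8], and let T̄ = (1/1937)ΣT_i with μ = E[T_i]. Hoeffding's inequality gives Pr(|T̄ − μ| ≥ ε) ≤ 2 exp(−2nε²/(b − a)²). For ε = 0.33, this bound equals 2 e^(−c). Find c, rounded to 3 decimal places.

34.439

c = 2nε²/(b − a)² = 2·1937·0.33² / 3.5² = 34.4391.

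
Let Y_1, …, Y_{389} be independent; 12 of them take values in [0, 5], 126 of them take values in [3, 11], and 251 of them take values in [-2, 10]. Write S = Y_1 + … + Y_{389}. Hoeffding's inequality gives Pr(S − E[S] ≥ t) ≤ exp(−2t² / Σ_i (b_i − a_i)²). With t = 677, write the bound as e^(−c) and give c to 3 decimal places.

20.595

Σ(b_i − a_i)² = 12·5² + 126·8² + 251·12² = 44508.
c = 2t² / 44508 = 2·677² / 44508 = 20.5954.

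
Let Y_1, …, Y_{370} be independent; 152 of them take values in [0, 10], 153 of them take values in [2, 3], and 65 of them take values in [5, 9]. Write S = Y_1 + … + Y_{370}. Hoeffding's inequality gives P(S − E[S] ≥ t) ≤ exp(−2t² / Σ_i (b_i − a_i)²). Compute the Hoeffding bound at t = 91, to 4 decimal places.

0.3641

Σ(b_i − a_i)² = 152·10² + 153·1² + 65·4² = 16393.
Exponent = 2·91² / 16393 = 1.01031.
Bound = exp(−1.01031) = 0.36411.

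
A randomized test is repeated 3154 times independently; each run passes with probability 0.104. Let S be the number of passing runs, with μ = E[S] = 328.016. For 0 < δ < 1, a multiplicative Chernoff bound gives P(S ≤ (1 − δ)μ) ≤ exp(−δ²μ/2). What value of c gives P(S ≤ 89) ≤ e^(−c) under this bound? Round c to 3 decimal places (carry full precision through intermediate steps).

87.082

Write 89 = (1 − δ)μ, so δ = 1 − 89/328.016 = 0.7286718…
Then the exponent is δ²μ/2 = (μ − 89)²/(2μ) = 87.082106.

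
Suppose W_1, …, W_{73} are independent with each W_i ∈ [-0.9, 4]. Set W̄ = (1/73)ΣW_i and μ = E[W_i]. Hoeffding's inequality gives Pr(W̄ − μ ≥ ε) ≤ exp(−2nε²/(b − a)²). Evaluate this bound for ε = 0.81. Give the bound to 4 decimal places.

Exponent: 2nε²/(b − a)² = 2·73·0.81² / 4.9² = 3.98961.
Bound = exp(−3.98961) = 0.01851.

0.0185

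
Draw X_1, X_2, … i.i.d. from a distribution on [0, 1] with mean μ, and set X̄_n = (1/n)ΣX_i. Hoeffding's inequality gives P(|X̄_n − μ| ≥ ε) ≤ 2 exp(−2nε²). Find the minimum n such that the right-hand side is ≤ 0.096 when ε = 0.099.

Require 2·exp(−2nε²) ≤ 0.096, i.e. 2nε² ≥ ln(2/0.096) = 3.036554.
So n ≥ 3.036554 / (2·0.099²) = 154.910.
The smallest integer n is 155.

155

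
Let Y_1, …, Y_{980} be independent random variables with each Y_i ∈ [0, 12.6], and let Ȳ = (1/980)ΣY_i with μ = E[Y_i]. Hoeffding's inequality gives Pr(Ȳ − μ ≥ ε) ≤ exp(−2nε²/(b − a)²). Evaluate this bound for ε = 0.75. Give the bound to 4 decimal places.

0.0010

Exponent: 2nε²/(b − a)² = 2·980·0.75² / 12.6² = 6.94444.
Bound = exp(−6.94444) = 0.00096.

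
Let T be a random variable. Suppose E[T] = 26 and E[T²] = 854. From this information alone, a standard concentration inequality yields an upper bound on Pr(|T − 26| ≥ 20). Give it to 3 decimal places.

0.445

The first two moments determine the variance, so Chebyshev's inequality is the sharpest standard bound available.
Var(T) = E[T²] − (E[T])² = 854 − 676 = 178.
Chebyshev's inequality: Pr(|T − μ| ≥ t) ≤ Var(T)/t² = 178/400 = 0.4450.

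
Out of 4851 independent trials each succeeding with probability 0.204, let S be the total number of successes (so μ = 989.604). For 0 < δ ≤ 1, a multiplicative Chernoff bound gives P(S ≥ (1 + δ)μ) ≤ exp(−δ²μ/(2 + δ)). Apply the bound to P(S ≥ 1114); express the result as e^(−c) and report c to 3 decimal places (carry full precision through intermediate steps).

7.356

Write 1114 = (1 + δ)μ, so δ = 1114/989.604 − 1 = 0.1257028…
Then the exponent is δ²μ/(2 + δ) = (1114 − μ)² / (μ·(2 + δ)) = 7.356121.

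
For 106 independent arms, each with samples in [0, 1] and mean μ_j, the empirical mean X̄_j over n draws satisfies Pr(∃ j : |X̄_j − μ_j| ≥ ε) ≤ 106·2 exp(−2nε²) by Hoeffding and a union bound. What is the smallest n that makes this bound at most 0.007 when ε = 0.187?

Need 2·106·exp(−2nε²) ≤ 0.007, i.e. exp(−2nε²) ≤ 0.007/212.
So 2nε² ≥ ln(212/0.007) = 10.318431.
Hence n ≥ 10.318431/(2·0.187²) = 147.537.
The smallest integer n is 148.

148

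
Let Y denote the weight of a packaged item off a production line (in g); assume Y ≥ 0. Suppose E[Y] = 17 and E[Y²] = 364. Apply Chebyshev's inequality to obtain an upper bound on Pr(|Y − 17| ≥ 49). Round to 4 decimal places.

0.0312

Var(Y) = E[Y²] − (E[Y])² = 364 − 289 = 75.
Chebyshev's inequality: Pr(|Y − μ| ≥ t) ≤ Var(Y)/t² = 75/2401 = 0.0312.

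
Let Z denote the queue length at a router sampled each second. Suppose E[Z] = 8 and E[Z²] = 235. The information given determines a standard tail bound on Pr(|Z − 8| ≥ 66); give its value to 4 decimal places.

0.0393

The first two moments determine the variance, so Chebyshev's inequality is the sharpest standard bound available.
Var(Z) = E[Z²] − (E[Z])² = 235 − 64 = 171.
Chebyshev's inequality: Pr(|Z − μ| ≥ t) ≤ Var(Z)/t² = 171/4356 = 0.0393.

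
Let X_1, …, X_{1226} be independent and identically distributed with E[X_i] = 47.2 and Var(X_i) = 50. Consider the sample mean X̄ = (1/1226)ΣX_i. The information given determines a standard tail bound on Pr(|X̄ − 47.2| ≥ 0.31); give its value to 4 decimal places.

0.4244

With mean and variance of each term known, Chebyshev's inequality bounds the deviation of the sum (or sample mean).
Var(X̄) = Var(X_i)/n = 50/1226 = 0.040783.
Chebyshev: Pr(|X̄ − 47.2| ≥ 0.31) ≤ Var(X̄)/(0.31)² = 50/(1226·0.31²) = 0.4244.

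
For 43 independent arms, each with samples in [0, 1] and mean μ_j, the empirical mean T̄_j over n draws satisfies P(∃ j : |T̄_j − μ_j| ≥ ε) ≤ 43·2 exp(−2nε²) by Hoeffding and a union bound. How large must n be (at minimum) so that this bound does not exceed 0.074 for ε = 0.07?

Need 2·43·exp(−2nε²) ≤ 0.074, i.e. exp(−2nε²) ≤ 0.074/86.
So 2nε² ≥ ln(86/0.074) = 7.058037.
Hence n ≥ 7.058037/(2·0.07²) = 720.208.
The smallest integer n is 721.

721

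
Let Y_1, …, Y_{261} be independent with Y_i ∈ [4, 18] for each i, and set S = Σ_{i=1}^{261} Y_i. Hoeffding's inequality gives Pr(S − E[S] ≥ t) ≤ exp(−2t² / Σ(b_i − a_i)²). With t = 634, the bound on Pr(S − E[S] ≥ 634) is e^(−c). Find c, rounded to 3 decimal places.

15.715

Σ(b_i − a_i)² = 261·(14)² = 51156.
c = 2t²/51156 = 2·634²/51156 = 15.7149.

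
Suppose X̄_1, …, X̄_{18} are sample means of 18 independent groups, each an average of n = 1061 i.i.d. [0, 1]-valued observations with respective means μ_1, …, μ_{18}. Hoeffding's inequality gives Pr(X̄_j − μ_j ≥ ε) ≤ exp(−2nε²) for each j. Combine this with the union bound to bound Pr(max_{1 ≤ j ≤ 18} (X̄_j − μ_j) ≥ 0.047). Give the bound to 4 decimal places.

Per-experiment Hoeffding bound: exp(−2·1061·0.047²) = exp(−4.68750) = 0.0092097.
Union bound over 18 events: 18·0.0092097 = 0.16577.

0.1658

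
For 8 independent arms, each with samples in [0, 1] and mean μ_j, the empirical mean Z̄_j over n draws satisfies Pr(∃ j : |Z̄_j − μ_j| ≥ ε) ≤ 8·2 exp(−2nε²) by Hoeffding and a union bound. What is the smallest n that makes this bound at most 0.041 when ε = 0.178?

Need 2·8·exp(−2nε²) ≤ 0.041, i.e. exp(−2nε²) ≤ 0.041/16.
So 2nε² ≥ ln(16/0.041) = 5.966772.
Hence n ≥ 5.966772/(2·0.178²) = 94.161.
The smallest integer n is 95.

95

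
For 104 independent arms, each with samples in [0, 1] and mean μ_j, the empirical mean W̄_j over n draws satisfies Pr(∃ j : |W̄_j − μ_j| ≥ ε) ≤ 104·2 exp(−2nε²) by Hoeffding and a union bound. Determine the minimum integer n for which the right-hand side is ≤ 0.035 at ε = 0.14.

Need 2·104·exp(−2nε²) ≤ 0.035, i.e. exp(−2nε²) ≤ 0.035/208.
So 2nε² ≥ ln(208/0.035) = 8.689945.
Hence n ≥ 8.689945/(2·0.14²) = 221.682.
The smallest integer n is 222.

222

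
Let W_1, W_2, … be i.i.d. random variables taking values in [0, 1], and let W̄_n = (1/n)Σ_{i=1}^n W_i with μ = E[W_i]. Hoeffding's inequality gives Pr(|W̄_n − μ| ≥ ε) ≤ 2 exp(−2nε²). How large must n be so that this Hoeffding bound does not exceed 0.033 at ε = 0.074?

375

Require 2·exp(−2nε²) ≤ 0.033, i.e. 2nε² ≥ ln(2/0.033) = 4.104395.
So n ≥ 4.104395 / (2·0.074²) = 374.762.
The smallest integer n is 375.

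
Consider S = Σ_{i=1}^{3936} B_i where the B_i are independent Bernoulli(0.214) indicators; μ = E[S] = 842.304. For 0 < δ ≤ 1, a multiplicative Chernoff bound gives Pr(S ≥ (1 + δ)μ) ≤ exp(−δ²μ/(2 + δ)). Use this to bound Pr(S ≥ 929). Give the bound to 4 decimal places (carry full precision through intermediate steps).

Write 929 = (1 + δ)μ, so δ = 929/842.304 − 1 = 0.1029272…
Then the exponent is δ²μ/(2 + δ) = (929 − μ)² / (μ·(2 + δ)) = 4.243313.
Bound = exp(−4.243313) = 0.01436.

0.0144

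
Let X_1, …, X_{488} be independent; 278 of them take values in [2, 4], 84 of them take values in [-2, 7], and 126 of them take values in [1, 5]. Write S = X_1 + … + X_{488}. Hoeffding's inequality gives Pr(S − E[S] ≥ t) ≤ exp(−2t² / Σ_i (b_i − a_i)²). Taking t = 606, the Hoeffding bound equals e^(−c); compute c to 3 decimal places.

73.950

Σ(b_i − a_i)² = 278·2² + 84·9² + 126·4² = 9932.
c = 2t² / 9932 = 2·606² / 9932 = 73.9501.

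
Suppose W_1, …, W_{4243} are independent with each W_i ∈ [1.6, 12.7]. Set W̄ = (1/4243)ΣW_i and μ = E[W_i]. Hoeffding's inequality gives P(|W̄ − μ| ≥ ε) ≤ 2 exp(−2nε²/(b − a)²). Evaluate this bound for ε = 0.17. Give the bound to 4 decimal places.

0.2733

Exponent: 2nε²/(b − a)² = 2·4243·0.17² / 11.1² = 1.99047.
Bound = 2·exp(−1.99047) = 0.27326.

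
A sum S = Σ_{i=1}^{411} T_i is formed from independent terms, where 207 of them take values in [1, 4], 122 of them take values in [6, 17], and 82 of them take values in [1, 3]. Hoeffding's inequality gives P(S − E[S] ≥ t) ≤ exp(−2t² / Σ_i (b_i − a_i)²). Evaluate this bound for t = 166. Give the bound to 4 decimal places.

0.0387

Σ(b_i − a_i)² = 207·3² + 122·11² + 82·2² = 16953.
Exponent = 2·166² / 16953 = 3.25087.
Bound = exp(−3.25087) = 0.03874.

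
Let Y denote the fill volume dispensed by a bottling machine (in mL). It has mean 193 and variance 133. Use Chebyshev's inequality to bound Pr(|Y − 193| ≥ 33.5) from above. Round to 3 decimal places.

Chebyshev: Pr(|Y − μ| ≥ t) ≤ Var(Y)/t².
Bound = 133 / 1122.25 = 0.1185.

0.119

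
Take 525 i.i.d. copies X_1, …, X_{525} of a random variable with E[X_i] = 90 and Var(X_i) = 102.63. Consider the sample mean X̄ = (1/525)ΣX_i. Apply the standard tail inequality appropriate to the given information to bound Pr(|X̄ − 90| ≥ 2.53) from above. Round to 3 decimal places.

With mean and variance of each term known, Chebyshev's inequality bounds the deviation of the sum (or sample mean).
Var(X̄) = Var(X_i)/n = 102.63/525 = 0.19549.
Chebyshev: Pr(|X̄ − 90| ≥ 2.53) ≤ Var(X̄)/(2.53)² = 102.63/(525·2.53²) = 0.0305.

0.031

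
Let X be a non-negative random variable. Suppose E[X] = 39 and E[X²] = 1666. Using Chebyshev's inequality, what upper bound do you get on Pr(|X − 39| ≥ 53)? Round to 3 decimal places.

Var(X) = E[X²] − (E[X])² = 1666 − 1521 = 145.
Chebyshev's inequality: Pr(|X − μ| ≥ t) ≤ Var(X)/t² = 145/2809 = 0.0516.

0.052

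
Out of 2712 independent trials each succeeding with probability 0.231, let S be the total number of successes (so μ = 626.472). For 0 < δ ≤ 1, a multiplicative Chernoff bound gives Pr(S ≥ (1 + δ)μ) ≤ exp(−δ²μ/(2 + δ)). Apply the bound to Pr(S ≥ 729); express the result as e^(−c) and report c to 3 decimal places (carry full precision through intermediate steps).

7.755

Write 729 = (1 + δ)μ, so δ = 729/626.472 − 1 = 0.1636593…
Then the exponent is δ²μ/(2 + δ) = (729 − μ)² / (μ·(2 + δ)) = 7.755225.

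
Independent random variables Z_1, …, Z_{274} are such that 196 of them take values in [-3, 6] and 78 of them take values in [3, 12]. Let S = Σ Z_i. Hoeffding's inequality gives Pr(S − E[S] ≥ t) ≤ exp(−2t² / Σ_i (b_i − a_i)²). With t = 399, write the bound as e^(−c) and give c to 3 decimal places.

14.346

Σ(b_i − a_i)² = 196·9² + 78·9² = 22194.
c = 2t² / 22194 = 2·399² / 22194 = 14.3463.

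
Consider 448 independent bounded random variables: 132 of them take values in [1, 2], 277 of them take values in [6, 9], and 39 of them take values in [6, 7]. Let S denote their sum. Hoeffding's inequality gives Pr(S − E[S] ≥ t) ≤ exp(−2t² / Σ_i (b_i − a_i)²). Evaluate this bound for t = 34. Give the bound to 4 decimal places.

0.4198

Σ(b_i − a_i)² = 132·1² + 277·3² + 39·1² = 2664.
Exponent = 2·34² / 2664 = 0.86787.
Bound = exp(−0.86787) = 0.41985.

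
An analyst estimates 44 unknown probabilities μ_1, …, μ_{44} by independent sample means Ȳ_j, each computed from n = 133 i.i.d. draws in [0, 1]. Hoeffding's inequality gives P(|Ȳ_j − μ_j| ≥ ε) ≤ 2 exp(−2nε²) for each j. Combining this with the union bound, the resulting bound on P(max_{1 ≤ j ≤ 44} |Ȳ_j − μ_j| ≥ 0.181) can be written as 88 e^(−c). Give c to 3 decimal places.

8.714

Union bound over the 44 events: P(max_{1 ≤ j ≤ 44} |Ȳ_j − μ_j| ≥ 0.181) ≤ 44·2·exp(−2nε²) = 88 exp(−2·133·0.181²).
So c = 2·133·0.181² = 8.7144.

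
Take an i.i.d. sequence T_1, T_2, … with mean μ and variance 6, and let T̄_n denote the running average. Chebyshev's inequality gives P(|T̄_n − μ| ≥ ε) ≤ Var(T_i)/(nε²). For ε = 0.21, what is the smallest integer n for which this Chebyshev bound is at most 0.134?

1016

Require 6/(n·0.21²) ≤ 0.134, i.e. n ≥ 6/(0.134·0.21²) = 1015.332.
The smallest integer n is 1016.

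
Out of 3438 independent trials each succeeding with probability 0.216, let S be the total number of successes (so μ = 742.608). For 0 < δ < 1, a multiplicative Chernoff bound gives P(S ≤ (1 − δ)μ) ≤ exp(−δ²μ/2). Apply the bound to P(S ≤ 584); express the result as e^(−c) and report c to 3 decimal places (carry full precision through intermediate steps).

16.938

Write 584 = (1 − δ)μ, so δ = 1 − 584/742.608 = 0.2135824…
Then the exponent is δ²μ/2 = (μ − 584)²/(2μ) = 16.937939.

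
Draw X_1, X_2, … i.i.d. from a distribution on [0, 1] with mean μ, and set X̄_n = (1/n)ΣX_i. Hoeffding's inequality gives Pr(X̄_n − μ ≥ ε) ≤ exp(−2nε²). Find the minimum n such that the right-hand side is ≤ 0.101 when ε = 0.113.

90

Require exp(−2nε²) ≤ 0.101, i.e. 2nε² ≥ ln(1/0.101) = 2.292635.
So n ≥ 2.292635 / (2·0.113²) = 89.773.
The smallest integer n is 90.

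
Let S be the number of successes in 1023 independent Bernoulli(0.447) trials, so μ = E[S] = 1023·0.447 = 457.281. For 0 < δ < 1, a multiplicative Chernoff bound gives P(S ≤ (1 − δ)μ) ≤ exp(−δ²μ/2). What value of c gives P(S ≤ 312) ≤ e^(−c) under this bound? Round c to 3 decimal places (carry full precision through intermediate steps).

23.078

Write 312 = (1 − δ)μ, so δ = 1 − 312/457.281 = 0.3177062…
Then the exponent is δ²μ/2 = (μ − 312)²/(2μ) = 23.078336.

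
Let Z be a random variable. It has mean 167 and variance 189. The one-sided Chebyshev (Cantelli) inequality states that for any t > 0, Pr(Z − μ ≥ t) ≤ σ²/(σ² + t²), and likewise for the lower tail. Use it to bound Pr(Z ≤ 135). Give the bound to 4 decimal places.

0.1558

Here σ² = 189 and t = 32, so σ² + t² = 1213.
Cantelli's bound: 189/1213 = 0.1558.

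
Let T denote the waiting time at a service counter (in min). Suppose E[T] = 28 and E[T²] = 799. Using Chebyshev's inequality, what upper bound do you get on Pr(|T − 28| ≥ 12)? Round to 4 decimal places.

0.1042

Var(T) = E[T²] − (E[T])² = 799 − 784 = 15.
Chebyshev's inequality: Pr(|T − μ| ≥ t) ≤ Var(T)/t² = 15/144 = 0.1042.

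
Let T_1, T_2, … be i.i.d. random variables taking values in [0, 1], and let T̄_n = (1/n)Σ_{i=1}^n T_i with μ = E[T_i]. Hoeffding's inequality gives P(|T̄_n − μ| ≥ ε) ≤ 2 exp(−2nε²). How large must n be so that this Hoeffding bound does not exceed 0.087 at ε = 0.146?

74

Require 2·exp(−2nε²) ≤ 0.087, i.e. 2nε² ≥ ln(2/0.087) = 3.134994.
So n ≥ 3.134994 / (2·0.146²) = 73.536.
The smallest integer n is 74.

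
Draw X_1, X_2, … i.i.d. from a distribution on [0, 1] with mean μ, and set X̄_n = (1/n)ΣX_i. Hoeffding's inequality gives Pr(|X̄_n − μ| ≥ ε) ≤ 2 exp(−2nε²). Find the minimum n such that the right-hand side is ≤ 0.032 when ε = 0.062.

538

Require 2·exp(−2nε²) ≤ 0.032, i.e. 2nε² ≥ ln(2/0.032) = 4.135167.
So n ≥ 4.135167 / (2·0.062²) = 537.873.
The smallest integer n is 538.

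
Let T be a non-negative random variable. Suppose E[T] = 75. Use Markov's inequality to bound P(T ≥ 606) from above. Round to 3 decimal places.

Markov's inequality: for a non-negative random variable, P(T ≥ a) ≤ E[T]/a.
Here E[T] = 75 and a = 606, so the bound is 75/606 = 0.1238.

0.124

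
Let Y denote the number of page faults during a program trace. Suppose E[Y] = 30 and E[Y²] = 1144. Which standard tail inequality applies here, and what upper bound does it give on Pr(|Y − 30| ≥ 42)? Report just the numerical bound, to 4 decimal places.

The first two moments determine the variance, so Chebyshev's inequality is the sharpest standard bound available.
Var(Y) = E[Y²] − (E[Y])² = 1144 − 900 = 244.
Chebyshev's inequality: Pr(|Y − μ| ≥ t) ≤ Var(Y)/t² = 244/1764 = 0.1383.

0.1383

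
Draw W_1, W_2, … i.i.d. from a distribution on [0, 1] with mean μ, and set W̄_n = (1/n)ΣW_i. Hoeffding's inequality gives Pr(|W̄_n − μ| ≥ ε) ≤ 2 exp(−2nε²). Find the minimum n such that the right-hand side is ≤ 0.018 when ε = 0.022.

Require 2·exp(−2nε²) ≤ 0.018, i.e. 2nε² ≥ ln(2/0.018) = 4.710531.
So n ≥ 4.710531 / (2·0.022²) = 4866.251.
The smallest integer n is 4867.

4867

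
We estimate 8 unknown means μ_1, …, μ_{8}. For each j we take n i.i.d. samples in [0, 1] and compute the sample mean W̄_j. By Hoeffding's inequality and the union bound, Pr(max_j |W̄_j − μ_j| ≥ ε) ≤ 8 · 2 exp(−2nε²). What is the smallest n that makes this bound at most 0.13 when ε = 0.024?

Need 2·8·exp(−2nε²) ≤ 0.13, i.e. exp(−2nε²) ≤ 0.13/16.
So 2nε² ≥ ln(16/0.13) = 4.812810.
Hence n ≥ 4.812810/(2·0.024²) = 4177.786.
The smallest integer n is 4178.

4178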